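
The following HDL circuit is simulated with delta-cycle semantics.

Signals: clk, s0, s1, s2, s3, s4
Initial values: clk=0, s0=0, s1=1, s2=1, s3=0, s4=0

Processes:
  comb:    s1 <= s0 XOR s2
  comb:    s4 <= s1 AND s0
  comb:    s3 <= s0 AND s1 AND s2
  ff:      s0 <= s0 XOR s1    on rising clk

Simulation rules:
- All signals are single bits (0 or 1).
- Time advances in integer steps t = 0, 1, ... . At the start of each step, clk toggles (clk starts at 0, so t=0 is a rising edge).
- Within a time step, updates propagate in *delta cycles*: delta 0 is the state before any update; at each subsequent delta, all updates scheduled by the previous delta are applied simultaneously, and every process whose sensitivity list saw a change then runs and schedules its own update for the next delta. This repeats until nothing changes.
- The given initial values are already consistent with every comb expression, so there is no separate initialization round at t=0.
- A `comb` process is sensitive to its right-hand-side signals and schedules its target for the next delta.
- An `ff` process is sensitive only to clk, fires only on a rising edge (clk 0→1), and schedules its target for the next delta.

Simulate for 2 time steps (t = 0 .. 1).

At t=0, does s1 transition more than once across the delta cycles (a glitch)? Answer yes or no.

t=0 Δ0: s0=0 clk=0 s2=1 s3=0 s1=1 s4=0
  Δ1: clk:0→1
  Δ2: s0:0→1
  Δ3: s3:0→1, s1:1→0, s4:0→1
  Δ4: s3:1→0, s4:1→0
  (4Δ to stable)
t=1 Δ0: s0=1 clk=1 s2=1 s3=0 s1=0 s4=0
  Δ1: clk:1→0
  (1Δ to stable)

no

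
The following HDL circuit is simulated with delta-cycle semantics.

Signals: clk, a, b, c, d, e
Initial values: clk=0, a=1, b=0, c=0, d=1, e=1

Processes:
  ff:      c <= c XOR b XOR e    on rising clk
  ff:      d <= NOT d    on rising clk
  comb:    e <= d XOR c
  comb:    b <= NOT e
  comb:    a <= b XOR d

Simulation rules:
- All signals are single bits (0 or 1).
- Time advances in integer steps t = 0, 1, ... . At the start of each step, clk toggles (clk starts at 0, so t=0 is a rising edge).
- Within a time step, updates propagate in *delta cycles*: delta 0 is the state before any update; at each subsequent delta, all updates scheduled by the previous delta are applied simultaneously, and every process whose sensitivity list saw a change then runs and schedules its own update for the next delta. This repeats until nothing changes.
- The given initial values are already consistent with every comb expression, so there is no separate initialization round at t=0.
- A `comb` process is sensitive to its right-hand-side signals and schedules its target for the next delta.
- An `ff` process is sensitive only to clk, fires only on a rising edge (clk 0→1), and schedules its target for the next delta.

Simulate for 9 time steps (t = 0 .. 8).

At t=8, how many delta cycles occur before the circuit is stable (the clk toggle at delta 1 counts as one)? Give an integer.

3

t=0 Δ0: a=1 d=1 clk=0 b=0 c=0 e=1
  Δ1: clk:0→1
  Δ2: d:1→0, c:0→1
  Δ3: a:1→0
  (3Δ to stable)
t=1 Δ0: a=0 d=0 clk=1 b=0 c=1 e=1
  Δ1: clk:1→0
  (1Δ to stable)
t=2 Δ0: a=0 d=0 clk=0 b=0 c=1 e=1
  Δ1: clk:0→1
  Δ2: d:0→1, c:1→0
  Δ3: a:0→1
  (3Δ to stable)
t=3 Δ0: a=1 d=1 clk=1 b=0 c=0 e=1
  Δ1: clk:1→0
  (1Δ to stable)
t=4 Δ0: a=1 d=1 clk=0 b=0 c=0 e=1
  Δ1: clk:0→1
  Δ2: d:1→0, c:0→1
  Δ3: a:1→0
  (3Δ to stable)
t=5 Δ0: a=0 d=0 clk=1 b=0 c=1 e=1
  Δ1: clk:1→0
  (1Δ to stable)
t=6 Δ0: a=0 d=0 clk=0 b=0 c=1 e=1
  Δ1: clk:0→1
  Δ2: d:0→1, c:1→0
  Δ3: a:0→1
  (3Δ to stable)
t=7 Δ0: a=1 d=1 clk=1 b=0 c=0 e=1
  Δ1: clk:1→0
  (1Δ to stable)
t=8 Δ0: a=1 d=1 clk=0 b=0 c=0 e=1
  Δ1: clk:0→1
  Δ2: d:1→0, c:0→1
  Δ3: a:1→0
  (3Δ to stable)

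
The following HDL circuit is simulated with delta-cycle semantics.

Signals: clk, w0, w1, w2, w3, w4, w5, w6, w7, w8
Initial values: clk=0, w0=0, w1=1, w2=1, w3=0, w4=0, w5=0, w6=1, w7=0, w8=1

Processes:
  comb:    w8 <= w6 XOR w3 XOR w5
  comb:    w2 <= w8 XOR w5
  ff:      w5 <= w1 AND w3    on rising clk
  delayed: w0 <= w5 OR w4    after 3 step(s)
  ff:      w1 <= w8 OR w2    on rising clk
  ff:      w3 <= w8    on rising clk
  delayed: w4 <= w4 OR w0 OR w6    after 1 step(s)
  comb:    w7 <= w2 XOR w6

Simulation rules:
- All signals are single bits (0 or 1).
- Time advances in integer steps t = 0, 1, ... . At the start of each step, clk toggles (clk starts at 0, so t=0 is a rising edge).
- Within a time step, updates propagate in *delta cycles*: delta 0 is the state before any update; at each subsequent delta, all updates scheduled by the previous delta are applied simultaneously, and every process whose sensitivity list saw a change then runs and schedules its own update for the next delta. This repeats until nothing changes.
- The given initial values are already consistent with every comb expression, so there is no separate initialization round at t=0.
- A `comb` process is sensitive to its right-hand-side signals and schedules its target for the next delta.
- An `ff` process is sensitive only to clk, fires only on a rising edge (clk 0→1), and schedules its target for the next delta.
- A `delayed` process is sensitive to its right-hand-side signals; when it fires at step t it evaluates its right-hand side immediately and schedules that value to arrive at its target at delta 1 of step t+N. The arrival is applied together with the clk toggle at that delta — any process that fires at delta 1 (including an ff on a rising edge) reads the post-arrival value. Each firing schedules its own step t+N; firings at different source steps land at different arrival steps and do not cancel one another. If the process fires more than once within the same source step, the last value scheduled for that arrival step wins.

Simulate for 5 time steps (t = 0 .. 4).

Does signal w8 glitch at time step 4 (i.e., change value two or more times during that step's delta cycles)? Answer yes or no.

no

[bits: w7,w2,w6,w3,w1,clk,w0,w5,w8,w4]
t=0: Δ0=0110100010 Δ1=0110110010 Δ2=0111110010 Δ3=0111110000 Δ4=0011110000 Δ5=1011110000 | 5Δ
t=1: Δ0=1011110000 Δ1=1011100000 | 1Δ
t=2: Δ0=1011100000 Δ1=1011110000 Δ2=1010010100 Δ3=1110010100 Δ4=0110010100 | 4Δ
t=3: Δ0=0110010100 Δ1=0110000100 | 1Δ
t=4: Δ0=0110000100 Δ1=0110010100 Δ2=0110110000 Δ3=0010110010 Δ4=1110110010 Δ5=0110110010 | 5Δ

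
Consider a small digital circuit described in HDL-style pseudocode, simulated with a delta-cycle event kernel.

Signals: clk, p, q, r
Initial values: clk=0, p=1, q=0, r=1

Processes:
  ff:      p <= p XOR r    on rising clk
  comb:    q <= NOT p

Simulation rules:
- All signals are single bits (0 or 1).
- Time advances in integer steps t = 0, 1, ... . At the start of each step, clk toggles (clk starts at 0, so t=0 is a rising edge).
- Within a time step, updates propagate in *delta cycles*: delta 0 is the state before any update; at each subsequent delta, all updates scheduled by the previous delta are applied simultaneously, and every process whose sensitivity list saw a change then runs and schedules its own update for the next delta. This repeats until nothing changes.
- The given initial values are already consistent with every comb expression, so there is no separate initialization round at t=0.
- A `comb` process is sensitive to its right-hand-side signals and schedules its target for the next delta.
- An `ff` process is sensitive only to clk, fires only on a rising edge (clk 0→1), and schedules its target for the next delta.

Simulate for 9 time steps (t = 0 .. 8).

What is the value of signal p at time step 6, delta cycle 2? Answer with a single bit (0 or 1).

t0.Δ0 r=1 clk=0 p=1 q=0
t0.Δ1 r=1 clk=1 p=1 q=0
t0.Δ2 r=1 clk=1 p=0 q=0
t0.Δ3 r=1 clk=1 p=0 q=1
t1.Δ0 r=1 clk=1 p=0 q=1
t1.Δ1 r=1 clk=0 p=0 q=1
t2.Δ0 r=1 clk=0 p=0 q=1
t2.Δ1 r=1 clk=1 p=0 q=1
t2.Δ2 r=1 clk=1 p=1 q=1
t2.Δ3 r=1 clk=1 p=1 q=0
t3.Δ0 r=1 clk=1 p=1 q=0
t3.Δ1 r=1 clk=0 p=1 q=0
t4.Δ0 r=1 clk=0 p=1 q=0
t4.Δ1 r=1 clk=1 p=1 q=0
t4.Δ2 r=1 clk=1 p=0 q=0
t4.Δ3 r=1 clk=1 p=0 q=1
t5.Δ0 r=1 clk=1 p=0 q=1
t5.Δ1 r=1 clk=0 p=0 q=1
t6.Δ0 r=1 clk=0 p=0 q=1
t6.Δ1 r=1 clk=1 p=0 q=1
t6.Δ2 r=1 clk=1 p=1 q=1
t6.Δ3 r=1 clk=1 p=1 q=0
t7.Δ0 r=1 clk=1 p=1 q=0
t7.Δ1 r=1 clk=0 p=1 q=0
t8.Δ0 r=1 clk=0 p=1 q=0
t8.Δ1 r=1 clk=1 p=1 q=0
t8.Δ2 r=1 clk=1 p=0 q=0
t8.Δ3 r=1 clk=1 p=0 q=1

1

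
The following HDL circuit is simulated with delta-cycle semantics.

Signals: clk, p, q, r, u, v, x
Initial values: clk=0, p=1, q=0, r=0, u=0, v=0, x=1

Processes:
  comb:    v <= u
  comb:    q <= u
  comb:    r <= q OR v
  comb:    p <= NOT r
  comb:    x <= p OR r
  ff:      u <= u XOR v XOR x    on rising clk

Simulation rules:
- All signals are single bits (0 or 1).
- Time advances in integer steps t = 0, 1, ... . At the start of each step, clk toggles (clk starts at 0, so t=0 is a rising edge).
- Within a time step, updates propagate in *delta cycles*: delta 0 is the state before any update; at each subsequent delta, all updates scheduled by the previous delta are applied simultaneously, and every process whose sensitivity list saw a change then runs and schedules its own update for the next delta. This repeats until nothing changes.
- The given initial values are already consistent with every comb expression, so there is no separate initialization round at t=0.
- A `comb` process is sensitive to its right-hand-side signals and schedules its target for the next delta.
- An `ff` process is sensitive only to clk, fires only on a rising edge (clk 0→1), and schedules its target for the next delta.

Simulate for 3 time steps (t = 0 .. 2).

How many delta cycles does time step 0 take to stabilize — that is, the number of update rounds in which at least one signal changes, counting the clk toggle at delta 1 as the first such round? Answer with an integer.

5

[bits: u,clk,p,q,v,r,x]
t=0: Δ0=0010001 Δ1=0110001 Δ2=1110001 Δ3=1111101 Δ4=1111111 Δ5=1101111 | 5Δ
t=1: Δ0=1101111 Δ1=1001111 | 1Δ
t=2: Δ0=1001111 Δ1=1101111 | 1Δ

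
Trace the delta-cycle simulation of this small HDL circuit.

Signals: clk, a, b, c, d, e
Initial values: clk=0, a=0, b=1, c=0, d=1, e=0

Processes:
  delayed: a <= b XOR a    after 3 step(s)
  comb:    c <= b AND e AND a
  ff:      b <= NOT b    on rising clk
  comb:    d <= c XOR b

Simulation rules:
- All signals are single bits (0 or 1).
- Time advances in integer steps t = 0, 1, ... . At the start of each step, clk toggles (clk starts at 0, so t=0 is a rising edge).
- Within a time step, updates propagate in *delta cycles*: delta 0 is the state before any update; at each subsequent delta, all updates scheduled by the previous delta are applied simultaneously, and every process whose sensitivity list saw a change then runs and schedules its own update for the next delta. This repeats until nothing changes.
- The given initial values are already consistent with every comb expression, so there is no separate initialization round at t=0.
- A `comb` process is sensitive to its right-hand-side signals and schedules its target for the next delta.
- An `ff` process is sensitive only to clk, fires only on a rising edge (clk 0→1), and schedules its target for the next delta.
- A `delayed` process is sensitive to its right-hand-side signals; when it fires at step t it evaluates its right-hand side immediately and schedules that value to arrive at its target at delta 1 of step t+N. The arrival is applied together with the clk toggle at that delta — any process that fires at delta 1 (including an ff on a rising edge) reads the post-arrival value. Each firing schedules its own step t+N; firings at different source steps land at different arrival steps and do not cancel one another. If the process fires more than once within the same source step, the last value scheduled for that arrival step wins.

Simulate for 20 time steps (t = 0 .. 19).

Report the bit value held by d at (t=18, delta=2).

0

[bits: e,c,b,clk,a,d]
t=0: Δ0=001001 Δ1=001101 Δ2=000101 Δ3=000100 | 3Δ
t=1: Δ0=000100 Δ1=000000 | 1Δ
t=2: Δ0=000000 Δ1=000100 Δ2=001100 Δ3=001101 | 3Δ
t=3: Δ0=001101 Δ1=001001 | 1Δ
t=4: Δ0=001001 Δ1=001101 Δ2=000101 Δ3=000100 | 3Δ
t=5: Δ0=000100 Δ1=000010 | 1Δ
t=6: Δ0=000010 Δ1=000110 Δ2=001110 Δ3=001111 | 3Δ
t=7: Δ0=001111 Δ1=001001 | 1Δ
t=8: Δ0=001001 Δ1=001111 Δ2=000111 Δ3=000110 | 3Δ
t=9: Δ0=000110 Δ1=000000 | 1Δ
t=10: Δ0=000000 Δ1=000110 Δ2=001110 Δ3=001111 | 3Δ
t=11: Δ0=001111 Δ1=001011 | 1Δ
t=12: Δ0=001011 Δ1=001101 Δ2=000101 Δ3=000100 | 3Δ
t=13: Δ0=000100 Δ1=000000 | 1Δ
t=14: Δ0=000000 Δ1=000100 Δ2=001100 Δ3=001101 | 3Δ
t=15: Δ0=001101 Δ1=001001 | 1Δ
t=16: Δ0=001001 Δ1=001101 Δ2=000101 Δ3=000100 | 3Δ
t=17: Δ0=000100 Δ1=000010 | 1Δ
t=18: Δ0=000010 Δ1=000110 Δ2=001110 Δ3=001111 | 3Δ
t=19: Δ0=001111 Δ1=001001 | 1Δ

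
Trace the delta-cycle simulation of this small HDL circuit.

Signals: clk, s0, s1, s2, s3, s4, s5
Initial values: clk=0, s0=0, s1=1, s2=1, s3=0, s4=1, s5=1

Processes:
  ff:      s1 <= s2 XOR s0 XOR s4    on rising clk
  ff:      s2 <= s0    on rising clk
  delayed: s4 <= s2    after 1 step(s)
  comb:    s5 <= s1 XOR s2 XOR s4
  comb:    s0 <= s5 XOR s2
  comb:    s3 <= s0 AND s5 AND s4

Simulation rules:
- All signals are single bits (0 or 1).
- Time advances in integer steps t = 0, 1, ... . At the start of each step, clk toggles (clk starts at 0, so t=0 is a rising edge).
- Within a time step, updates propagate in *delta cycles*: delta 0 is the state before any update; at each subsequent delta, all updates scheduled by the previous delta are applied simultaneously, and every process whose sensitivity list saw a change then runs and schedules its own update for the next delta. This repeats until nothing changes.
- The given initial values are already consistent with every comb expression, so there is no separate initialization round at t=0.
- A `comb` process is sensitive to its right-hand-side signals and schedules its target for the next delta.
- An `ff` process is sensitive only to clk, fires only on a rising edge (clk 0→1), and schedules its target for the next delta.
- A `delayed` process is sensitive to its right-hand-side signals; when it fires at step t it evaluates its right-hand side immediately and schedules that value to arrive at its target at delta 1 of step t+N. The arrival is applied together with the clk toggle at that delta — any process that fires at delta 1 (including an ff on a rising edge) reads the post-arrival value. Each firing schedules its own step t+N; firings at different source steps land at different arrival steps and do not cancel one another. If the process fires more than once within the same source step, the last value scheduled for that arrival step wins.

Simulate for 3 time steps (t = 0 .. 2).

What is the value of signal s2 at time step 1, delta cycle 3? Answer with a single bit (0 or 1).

0

t=0 Δ0: s0=0 s2=1 s5=1 s1=1 s3=0 s4=1 clk=0
  Δ1: clk:0→1
  Δ2: s2:1→0, s1:1→0
  Δ3: s0:0→1
  Δ4: s3:0→1
  (4Δ to stable)
t=1 Δ0: s0=1 s2=0 s5=1 s1=0 s3=1 s4=1 clk=1
  Δ1: s4:1→0, clk:1→0
  Δ2: s5:1→0, s3:1→0
  Δ3: s0:1→0
  (3Δ to stable)
t=2 Δ0: s0=0 s2=0 s5=0 s1=0 s3=0 s4=0 clk=0
  Δ1: clk:0→1
  (1Δ to stable)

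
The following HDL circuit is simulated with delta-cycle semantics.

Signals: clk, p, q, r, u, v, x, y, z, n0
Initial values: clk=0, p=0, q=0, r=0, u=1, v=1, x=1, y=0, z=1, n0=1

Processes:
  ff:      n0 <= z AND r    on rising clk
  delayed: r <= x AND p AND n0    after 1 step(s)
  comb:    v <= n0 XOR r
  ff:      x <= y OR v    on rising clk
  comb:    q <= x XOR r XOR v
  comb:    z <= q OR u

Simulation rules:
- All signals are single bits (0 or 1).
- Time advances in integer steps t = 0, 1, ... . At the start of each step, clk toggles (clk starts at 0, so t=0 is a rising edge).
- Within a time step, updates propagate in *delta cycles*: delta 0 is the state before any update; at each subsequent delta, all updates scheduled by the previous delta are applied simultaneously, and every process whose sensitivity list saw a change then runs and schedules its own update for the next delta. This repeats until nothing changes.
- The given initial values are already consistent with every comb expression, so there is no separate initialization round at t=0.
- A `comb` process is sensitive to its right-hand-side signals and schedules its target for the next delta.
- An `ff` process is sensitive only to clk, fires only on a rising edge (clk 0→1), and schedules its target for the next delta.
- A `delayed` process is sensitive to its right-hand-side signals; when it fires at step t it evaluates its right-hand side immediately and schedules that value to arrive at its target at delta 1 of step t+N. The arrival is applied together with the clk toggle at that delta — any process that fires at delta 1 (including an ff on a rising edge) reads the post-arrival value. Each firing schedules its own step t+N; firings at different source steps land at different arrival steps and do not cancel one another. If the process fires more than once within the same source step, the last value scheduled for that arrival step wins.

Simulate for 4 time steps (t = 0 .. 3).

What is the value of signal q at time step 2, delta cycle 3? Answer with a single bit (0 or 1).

0

t=0 Δ0: p=0 x=1 clk=0 y=0 u=1 n0=1 v=1 z=1 q=0 r=0
  Δ1: clk:0→1
  Δ2: n0:1→0
  Δ3: v:1→0
  Δ4: q:0→1
  (4Δ to stable)
t=1 Δ0: p=0 x=1 clk=1 y=0 u=1 n0=0 v=0 z=1 q=1 r=0
  Δ1: clk:1→0
  (1Δ to stable)
t=2 Δ0: p=0 x=1 clk=0 y=0 u=1 n0=0 v=0 z=1 q=1 r=0
  Δ1: clk:0→1
  Δ2: x:1→0
  Δ3: q:1→0
  (3Δ to stable)
t=3 Δ0: p=0 x=0 clk=1 y=0 u=1 n0=0 v=0 z=1 q=0 r=0
  Δ1: clk:1→0
  (1Δ to stable)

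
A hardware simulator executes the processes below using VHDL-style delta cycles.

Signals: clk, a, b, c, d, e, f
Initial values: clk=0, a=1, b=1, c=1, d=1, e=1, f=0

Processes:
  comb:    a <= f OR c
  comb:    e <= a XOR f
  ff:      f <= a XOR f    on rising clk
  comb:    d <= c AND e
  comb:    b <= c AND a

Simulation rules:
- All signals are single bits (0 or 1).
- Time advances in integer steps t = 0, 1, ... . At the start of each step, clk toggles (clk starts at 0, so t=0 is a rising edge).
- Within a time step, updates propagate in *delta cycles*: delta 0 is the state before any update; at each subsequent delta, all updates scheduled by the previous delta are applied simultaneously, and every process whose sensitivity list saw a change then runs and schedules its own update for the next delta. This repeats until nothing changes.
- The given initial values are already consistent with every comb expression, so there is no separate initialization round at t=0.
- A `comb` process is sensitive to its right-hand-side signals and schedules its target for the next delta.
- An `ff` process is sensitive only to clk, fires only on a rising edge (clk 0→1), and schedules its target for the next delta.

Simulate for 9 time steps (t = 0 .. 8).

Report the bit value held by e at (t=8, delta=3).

0

[bits: b,f,e,a,clk,d,c]
t=0: Δ0=1011011 Δ1=1011111 Δ2=1111111 Δ3=1101111 Δ4=1101101 | 4Δ
t=1: Δ0=1101101 Δ1=1101001 | 1Δ
t=2: Δ0=1101001 Δ1=1101101 Δ2=1001101 Δ3=1011101 Δ4=1011111 | 4Δ
t=3: Δ0=1011111 Δ1=1011011 | 1Δ
t=4: Δ0=1011011 Δ1=1011111 Δ2=1111111 Δ3=1101111 Δ4=1101101 | 4Δ
t=5: Δ0=1101101 Δ1=1101001 | 1Δ
t=6: Δ0=1101001 Δ1=1101101 Δ2=1001101 Δ3=1011101 Δ4=1011111 | 4Δ
t=7: Δ0=1011111 Δ1=1011011 | 1Δ
t=8: Δ0=1011011 Δ1=1011111 Δ2=1111111 Δ3=1101111 Δ4=1101101 | 4Δ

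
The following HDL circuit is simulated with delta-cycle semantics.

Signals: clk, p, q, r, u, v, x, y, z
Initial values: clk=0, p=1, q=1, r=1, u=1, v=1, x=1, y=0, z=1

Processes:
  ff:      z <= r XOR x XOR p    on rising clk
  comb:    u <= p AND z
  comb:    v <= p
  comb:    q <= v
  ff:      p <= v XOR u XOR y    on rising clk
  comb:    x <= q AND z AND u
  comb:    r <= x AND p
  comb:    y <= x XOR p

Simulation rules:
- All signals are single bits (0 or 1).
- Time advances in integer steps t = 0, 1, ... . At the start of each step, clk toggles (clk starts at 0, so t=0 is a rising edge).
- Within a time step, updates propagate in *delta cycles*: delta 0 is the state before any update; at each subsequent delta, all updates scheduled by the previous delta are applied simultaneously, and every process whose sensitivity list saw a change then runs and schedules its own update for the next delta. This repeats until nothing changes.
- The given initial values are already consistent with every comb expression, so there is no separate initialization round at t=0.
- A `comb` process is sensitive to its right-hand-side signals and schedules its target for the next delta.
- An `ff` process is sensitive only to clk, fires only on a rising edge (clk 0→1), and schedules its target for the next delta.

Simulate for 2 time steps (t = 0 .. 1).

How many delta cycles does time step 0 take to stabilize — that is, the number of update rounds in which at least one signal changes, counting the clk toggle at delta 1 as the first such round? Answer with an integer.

5

t=0 Δ0: u=1 clk=0 x=1 v=1 y=0 z=1 r=1 q=1 p=1
  Δ1: clk:0→1
  Δ2: p:1→0
  Δ3: u:1→0, v:1→0, y:0→1, r:1→0
  Δ4: x:1→0, q:1→0
  Δ5: y:1→0
  (5Δ to stable)
t=1 Δ0: u=0 clk=1 x=0 v=0 y=0 z=1 r=0 q=0 p=0
  Δ1: clk:1→0
  (1Δ to stable)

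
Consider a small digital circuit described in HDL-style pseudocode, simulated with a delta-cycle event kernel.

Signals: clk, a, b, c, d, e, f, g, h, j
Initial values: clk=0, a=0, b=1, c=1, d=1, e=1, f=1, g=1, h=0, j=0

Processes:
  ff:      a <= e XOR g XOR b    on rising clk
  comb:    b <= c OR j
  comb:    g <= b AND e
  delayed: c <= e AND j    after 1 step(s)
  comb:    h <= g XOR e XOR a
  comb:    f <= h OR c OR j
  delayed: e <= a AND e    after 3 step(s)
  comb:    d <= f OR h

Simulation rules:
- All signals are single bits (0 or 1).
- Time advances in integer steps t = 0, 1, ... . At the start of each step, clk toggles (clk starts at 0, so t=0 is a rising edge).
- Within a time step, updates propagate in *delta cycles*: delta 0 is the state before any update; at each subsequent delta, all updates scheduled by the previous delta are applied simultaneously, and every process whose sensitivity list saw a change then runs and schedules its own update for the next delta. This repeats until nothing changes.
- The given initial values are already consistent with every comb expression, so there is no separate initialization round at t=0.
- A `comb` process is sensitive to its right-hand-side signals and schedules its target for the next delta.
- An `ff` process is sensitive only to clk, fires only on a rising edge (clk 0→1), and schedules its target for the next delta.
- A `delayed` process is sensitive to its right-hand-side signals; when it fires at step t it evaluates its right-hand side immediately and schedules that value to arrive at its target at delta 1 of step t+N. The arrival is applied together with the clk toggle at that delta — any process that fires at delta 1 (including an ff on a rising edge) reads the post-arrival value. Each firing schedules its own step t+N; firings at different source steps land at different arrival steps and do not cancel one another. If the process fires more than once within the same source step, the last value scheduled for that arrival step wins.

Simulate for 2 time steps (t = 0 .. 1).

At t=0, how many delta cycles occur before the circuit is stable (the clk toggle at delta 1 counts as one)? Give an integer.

t=0 Δ0: c=1 d=1 b=1 h=0 j=0 a=0 f=1 g=1 clk=0 e=1
  Δ1: clk:0→1
  Δ2: a:0→1
  Δ3: h:0→1
  (3Δ to stable)
t=1 Δ0: c=1 d=1 b=1 h=1 j=0 a=1 f=1 g=1 clk=1 e=1
  Δ1: clk:1→0
  (1Δ to stable)

3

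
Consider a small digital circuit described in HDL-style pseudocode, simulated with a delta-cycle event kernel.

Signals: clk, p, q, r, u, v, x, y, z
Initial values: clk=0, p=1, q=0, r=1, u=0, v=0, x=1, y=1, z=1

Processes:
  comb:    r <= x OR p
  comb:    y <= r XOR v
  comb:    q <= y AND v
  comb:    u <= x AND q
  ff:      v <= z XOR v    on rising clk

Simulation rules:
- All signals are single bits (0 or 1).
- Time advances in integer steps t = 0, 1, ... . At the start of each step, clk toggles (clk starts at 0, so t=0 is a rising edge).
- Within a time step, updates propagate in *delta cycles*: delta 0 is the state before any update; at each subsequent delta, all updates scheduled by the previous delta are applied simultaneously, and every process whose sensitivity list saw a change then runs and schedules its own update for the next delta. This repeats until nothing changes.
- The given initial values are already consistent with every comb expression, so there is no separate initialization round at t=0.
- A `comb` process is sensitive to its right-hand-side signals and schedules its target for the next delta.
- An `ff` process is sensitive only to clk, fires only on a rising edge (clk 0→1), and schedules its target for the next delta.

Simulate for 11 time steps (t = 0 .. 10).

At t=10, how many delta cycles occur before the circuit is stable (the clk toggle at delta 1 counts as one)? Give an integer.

3

t0.Δ0 y=1 x=1 p=1 v=0 z=1 q=0 clk=0 r=1 u=0
t0.Δ1 y=1 x=1 p=1 v=0 z=1 q=0 clk=1 r=1 u=0
t0.Δ2 y=1 x=1 p=1 v=1 z=1 q=0 clk=1 r=1 u=0
t0.Δ3 y=0 x=1 p=1 v=1 z=1 q=1 clk=1 r=1 u=0
t0.Δ4 y=0 x=1 p=1 v=1 z=1 q=0 clk=1 r=1 u=1
t0.Δ5 y=0 x=1 p=1 v=1 z=1 q=0 clk=1 r=1 u=0
t1.Δ0 y=0 x=1 p=1 v=1 z=1 q=0 clk=1 r=1 u=0
t1.Δ1 y=0 x=1 p=1 v=1 z=1 q=0 clk=0 r=1 u=0
t2.Δ0 y=0 x=1 p=1 v=1 z=1 q=0 clk=0 r=1 u=0
t2.Δ1 y=0 x=1 p=1 v=1 z=1 q=0 clk=1 r=1 u=0
t2.Δ2 y=0 x=1 p=1 v=0 z=1 q=0 clk=1 r=1 u=0
t2.Δ3 y=1 x=1 p=1 v=0 z=1 q=0 clk=1 r=1 u=0
t3.Δ0 y=1 x=1 p=1 v=0 z=1 q=0 clk=1 r=1 u=0
t3.Δ1 y=1 x=1 p=1 v=0 z=1 q=0 clk=0 r=1 u=0
t4.Δ0 y=1 x=1 p=1 v=0 z=1 q=0 clk=0 r=1 u=0
t4.Δ1 y=1 x=1 p=1 v=0 z=1 q=0 clk=1 r=1 u=0
t4.Δ2 y=1 x=1 p=1 v=1 z=1 q=0 clk=1 r=1 u=0
t4.Δ3 y=0 x=1 p=1 v=1 z=1 q=1 clk=1 r=1 u=0
t4.Δ4 y=0 x=1 p=1 v=1 z=1 q=0 clk=1 r=1 u=1
t4.Δ5 y=0 x=1 p=1 v=1 z=1 q=0 clk=1 r=1 u=0
t5.Δ0 y=0 x=1 p=1 v=1 z=1 q=0 clk=1 r=1 u=0
t5.Δ1 y=0 x=1 p=1 v=1 z=1 q=0 clk=0 r=1 u=0
t6.Δ0 y=0 x=1 p=1 v=1 z=1 q=0 clk=0 r=1 u=0
t6.Δ1 y=0 x=1 p=1 v=1 z=1 q=0 clk=1 r=1 u=0
t6.Δ2 y=0 x=1 p=1 v=0 z=1 q=0 clk=1 r=1 u=0
t6.Δ3 y=1 x=1 p=1 v=0 z=1 q=0 clk=1 r=1 u=0
t7.Δ0 y=1 x=1 p=1 v=0 z=1 q=0 clk=1 r=1 u=0
t7.Δ1 y=1 x=1 p=1 v=0 z=1 q=0 clk=0 r=1 u=0
t8.Δ0 y=1 x=1 p=1 v=0 z=1 q=0 clk=0 r=1 u=0
t8.Δ1 y=1 x=1 p=1 v=0 z=1 q=0 clk=1 r=1 u=0
t8.Δ2 y=1 x=1 p=1 v=1 z=1 q=0 clk=1 r=1 u=0
t8.Δ3 y=0 x=1 p=1 v=1 z=1 q=1 clk=1 r=1 u=0
t8.Δ4 y=0 x=1 p=1 v=1 z=1 q=0 clk=1 r=1 u=1
t8.Δ5 y=0 x=1 p=1 v=1 z=1 q=0 clk=1 r=1 u=0
t9.Δ0 y=0 x=1 p=1 v=1 z=1 q=0 clk=1 r=1 u=0
t9.Δ1 y=0 x=1 p=1 v=1 z=1 q=0 clk=0 r=1 u=0
t10.Δ0 y=0 x=1 p=1 v=1 z=1 q=0 clk=0 r=1 u=0
t10.Δ1 y=0 x=1 p=1 v=1 z=1 q=0 clk=1 r=1 u=0
t10.Δ2 y=0 x=1 p=1 v=0 z=1 q=0 clk=1 r=1 u=0
t10.Δ3 y=1 x=1 p=1 v=0 z=1 q=0 clk=1 r=1 u=0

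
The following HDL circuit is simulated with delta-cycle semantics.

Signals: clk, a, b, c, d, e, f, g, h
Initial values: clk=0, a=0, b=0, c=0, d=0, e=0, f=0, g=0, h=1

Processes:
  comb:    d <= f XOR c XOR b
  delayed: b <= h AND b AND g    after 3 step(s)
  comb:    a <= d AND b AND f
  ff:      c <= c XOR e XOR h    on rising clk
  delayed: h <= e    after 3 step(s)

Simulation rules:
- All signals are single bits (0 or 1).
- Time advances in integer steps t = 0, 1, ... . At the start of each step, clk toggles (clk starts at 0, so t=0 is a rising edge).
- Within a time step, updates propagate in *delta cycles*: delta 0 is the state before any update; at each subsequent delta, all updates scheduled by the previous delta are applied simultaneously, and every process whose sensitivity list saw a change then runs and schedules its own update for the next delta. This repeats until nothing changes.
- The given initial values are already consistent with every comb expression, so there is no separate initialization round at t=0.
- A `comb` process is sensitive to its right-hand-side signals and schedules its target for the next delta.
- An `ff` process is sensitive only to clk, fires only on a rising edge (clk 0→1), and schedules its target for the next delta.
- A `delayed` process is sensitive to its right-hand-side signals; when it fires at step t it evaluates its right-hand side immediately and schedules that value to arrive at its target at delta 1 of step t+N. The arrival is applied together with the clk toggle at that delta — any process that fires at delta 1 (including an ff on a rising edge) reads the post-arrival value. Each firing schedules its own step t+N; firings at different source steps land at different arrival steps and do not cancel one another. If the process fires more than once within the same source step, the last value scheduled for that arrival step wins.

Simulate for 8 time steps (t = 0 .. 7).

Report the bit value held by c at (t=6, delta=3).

t=0 Δ0: d=0 b=0 clk=0 f=0 g=0 a=0 c=0 e=0 h=1
  Δ1: clk:0→1
  Δ2: c:0→1
  Δ3: d:0→1
  (3Δ to stable)
t=1 Δ0: d=1 b=0 clk=1 f=0 g=0 a=0 c=1 e=0 h=1
  Δ1: clk:1→0
  (1Δ to stable)
t=2 Δ0: d=1 b=0 clk=0 f=0 g=0 a=0 c=1 e=0 h=1
  Δ1: clk:0→1
  Δ2: c:1→0
  Δ3: d:1→0
  (3Δ to stable)
t=3 Δ0: d=0 b=0 clk=1 f=0 g=0 a=0 c=0 e=0 h=1
  Δ1: clk:1→0
  (1Δ to stable)
t=4 Δ0: d=0 b=0 clk=0 f=0 g=0 a=0 c=0 e=0 h=1
  Δ1: clk:0→1
  Δ2: c:0→1
  Δ3: d:0→1
  (3Δ to stable)
t=5 Δ0: d=1 b=0 clk=1 f=0 g=0 a=0 c=1 e=0 h=1
  Δ1: clk:1→0
  (1Δ to stable)
t=6 Δ0: d=1 b=0 clk=0 f=0 g=0 a=0 c=1 e=0 h=1
  Δ1: clk:0→1
  Δ2: c:1→0
  Δ3: d:1→0
  (3Δ to stable)
t=7 Δ0: d=0 b=0 clk=1 f=0 g=0 a=0 c=0 e=0 h=1
  Δ1: clk:1→0
  (1Δ to stable)

0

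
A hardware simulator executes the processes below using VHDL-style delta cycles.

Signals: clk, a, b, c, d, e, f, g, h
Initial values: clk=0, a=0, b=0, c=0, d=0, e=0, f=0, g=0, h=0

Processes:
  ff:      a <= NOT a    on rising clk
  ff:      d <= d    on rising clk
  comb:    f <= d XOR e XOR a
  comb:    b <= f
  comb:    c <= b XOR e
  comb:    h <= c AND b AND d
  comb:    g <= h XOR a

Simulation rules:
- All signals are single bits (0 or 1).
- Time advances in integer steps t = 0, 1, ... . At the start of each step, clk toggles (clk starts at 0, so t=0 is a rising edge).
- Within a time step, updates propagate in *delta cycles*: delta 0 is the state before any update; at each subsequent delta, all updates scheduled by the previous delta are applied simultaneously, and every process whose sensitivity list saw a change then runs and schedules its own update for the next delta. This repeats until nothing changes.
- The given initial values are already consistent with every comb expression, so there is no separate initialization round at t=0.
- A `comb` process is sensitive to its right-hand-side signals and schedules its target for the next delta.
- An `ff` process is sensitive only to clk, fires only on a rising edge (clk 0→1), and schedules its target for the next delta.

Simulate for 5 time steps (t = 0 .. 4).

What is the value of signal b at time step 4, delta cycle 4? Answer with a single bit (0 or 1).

t0.Δ0 g=0 f=0 h=0 clk=0 a=0 b=0 c=0 e=0 d=0
t0.Δ1 g=0 f=0 h=0 clk=1 a=0 b=0 c=0 e=0 d=0
t0.Δ2 g=0 f=0 h=0 clk=1 a=1 b=0 c=0 e=0 d=0
t0.Δ3 g=1 f=1 h=0 clk=1 a=1 b=0 c=0 e=0 d=0
t0.Δ4 g=1 f=1 h=0 clk=1 a=1 b=1 c=0 e=0 d=0
t0.Δ5 g=1 f=1 h=0 clk=1 a=1 b=1 c=1 e=0 d=0
t1.Δ0 g=1 f=1 h=0 clk=1 a=1 b=1 c=1 e=0 d=0
t1.Δ1 g=1 f=1 h=0 clk=0 a=1 b=1 c=1 e=0 d=0
t2.Δ0 g=1 f=1 h=0 clk=0 a=1 b=1 c=1 e=0 d=0
t2.Δ1 g=1 f=1 h=0 clk=1 a=1 b=1 c=1 e=0 d=0
t2.Δ2 g=1 f=1 h=0 clk=1 a=0 b=1 c=1 e=0 d=0
t2.Δ3 g=0 f=0 h=0 clk=1 a=0 b=1 c=1 e=0 d=0
t2.Δ4 g=0 f=0 h=0 clk=1 a=0 b=0 c=1 e=0 d=0
t2.Δ5 g=0 f=0 h=0 clk=1 a=0 b=0 c=0 e=0 d=0
t3.Δ0 g=0 f=0 h=0 clk=1 a=0 b=0 c=0 e=0 d=0
t3.Δ1 g=0 f=0 h=0 clk=0 a=0 b=0 c=0 e=0 d=0
t4.Δ0 g=0 f=0 h=0 clk=0 a=0 b=0 c=0 e=0 d=0
t4.Δ1 g=0 f=0 h=0 clk=1 a=0 b=0 c=0 e=0 d=0
t4.Δ2 g=0 f=0 h=0 clk=1 a=1 b=0 c=0 e=0 d=0
t4.Δ3 g=1 f=1 h=0 clk=1 a=1 b=0 c=0 e=0 d=0
t4.Δ4 g=1 f=1 h=0 clk=1 a=1 b=1 c=0 e=0 d=0
t4.Δ5 g=1 f=1 h=0 clk=1 a=1 b=1 c=1 e=0 d=0

1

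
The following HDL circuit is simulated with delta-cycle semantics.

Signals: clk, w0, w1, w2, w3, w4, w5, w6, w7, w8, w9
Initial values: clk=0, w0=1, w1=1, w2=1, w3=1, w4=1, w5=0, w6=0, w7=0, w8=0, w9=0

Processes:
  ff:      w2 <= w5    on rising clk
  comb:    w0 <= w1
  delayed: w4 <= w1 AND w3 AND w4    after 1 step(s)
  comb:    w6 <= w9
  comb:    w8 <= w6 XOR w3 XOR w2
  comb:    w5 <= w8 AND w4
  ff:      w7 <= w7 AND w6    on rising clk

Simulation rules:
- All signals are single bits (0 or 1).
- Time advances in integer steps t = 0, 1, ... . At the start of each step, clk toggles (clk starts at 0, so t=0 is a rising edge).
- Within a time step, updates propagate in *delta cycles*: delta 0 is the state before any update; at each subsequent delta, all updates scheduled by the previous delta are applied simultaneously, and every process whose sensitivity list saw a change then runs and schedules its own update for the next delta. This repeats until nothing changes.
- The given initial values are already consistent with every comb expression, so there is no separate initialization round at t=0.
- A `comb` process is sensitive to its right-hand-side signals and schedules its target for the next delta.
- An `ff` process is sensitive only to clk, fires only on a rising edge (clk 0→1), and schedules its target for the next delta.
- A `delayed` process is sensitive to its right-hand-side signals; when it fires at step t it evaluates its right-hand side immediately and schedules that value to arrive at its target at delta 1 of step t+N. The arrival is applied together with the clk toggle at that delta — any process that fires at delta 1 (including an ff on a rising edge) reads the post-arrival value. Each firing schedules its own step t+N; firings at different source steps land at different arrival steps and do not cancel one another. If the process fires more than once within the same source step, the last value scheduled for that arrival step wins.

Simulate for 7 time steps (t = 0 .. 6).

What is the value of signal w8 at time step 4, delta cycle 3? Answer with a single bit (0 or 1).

[bits: w8,w7,w0,w9,clk,w5,w2,w6,w4,w1,w3]
t=0: Δ0=00100010111 Δ1=00101010111 Δ2=00101000111 Δ3=10101000111 Δ4=10101100111 | 4Δ
t=1: Δ0=10101100111 Δ1=10100100111 | 1Δ
t=2: Δ0=10100100111 Δ1=10101100111 Δ2=10101110111 Δ3=00101110111 Δ4=00101010111 | 4Δ
t=3: Δ0=00101010111 Δ1=00100010111 | 1Δ
t=4: Δ0=00100010111 Δ1=00101010111 Δ2=00101000111 Δ3=10101000111 Δ4=10101100111 | 4Δ
t=5: Δ0=10101100111 Δ1=10100100111 | 1Δ
t=6: Δ0=10100100111 Δ1=10101100111 Δ2=10101110111 Δ3=00101110111 Δ4=00101010111 | 4Δ

1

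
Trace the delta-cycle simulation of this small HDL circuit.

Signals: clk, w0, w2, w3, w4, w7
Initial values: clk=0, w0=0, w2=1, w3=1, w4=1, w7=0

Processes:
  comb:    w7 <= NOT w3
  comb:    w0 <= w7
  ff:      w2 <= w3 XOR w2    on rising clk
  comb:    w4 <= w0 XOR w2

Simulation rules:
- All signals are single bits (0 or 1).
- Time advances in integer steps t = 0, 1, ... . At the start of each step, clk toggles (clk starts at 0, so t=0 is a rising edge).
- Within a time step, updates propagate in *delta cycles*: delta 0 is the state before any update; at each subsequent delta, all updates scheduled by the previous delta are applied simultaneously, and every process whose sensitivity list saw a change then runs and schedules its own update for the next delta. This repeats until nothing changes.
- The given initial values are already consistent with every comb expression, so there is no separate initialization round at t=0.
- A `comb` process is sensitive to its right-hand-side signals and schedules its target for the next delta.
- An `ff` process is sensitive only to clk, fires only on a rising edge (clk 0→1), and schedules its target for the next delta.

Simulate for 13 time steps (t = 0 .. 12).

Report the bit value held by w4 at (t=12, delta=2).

1

[bits: w0,w4,w2,w7,w3,clk]
t=0: Δ0=011010 Δ1=011011 Δ2=010011 Δ3=000011 | 3Δ
t=1: Δ0=000011 Δ1=000010 | 1Δ
t=2: Δ0=000010 Δ1=000011 Δ2=001011 Δ3=011011 | 3Δ
t=3: Δ0=011011 Δ1=011010 | 1Δ
t=4: Δ0=011010 Δ1=011011 Δ2=010011 Δ3=000011 | 3Δ
t=5: Δ0=000011 Δ1=000010 | 1Δ
t=6: Δ0=000010 Δ1=000011 Δ2=001011 Δ3=011011 | 3Δ
t=7: Δ0=011011 Δ1=011010 | 1Δ
t=8: Δ0=011010 Δ1=011011 Δ2=010011 Δ3=000011 | 3Δ
t=9: Δ0=000011 Δ1=000010 | 1Δ
t=10: Δ0=000010 Δ1=000011 Δ2=001011 Δ3=011011 | 3Δ
t=11: Δ0=011011 Δ1=011010 | 1Δ
t=12: Δ0=011010 Δ1=011011 Δ2=010011 Δ3=000011 | 3Δ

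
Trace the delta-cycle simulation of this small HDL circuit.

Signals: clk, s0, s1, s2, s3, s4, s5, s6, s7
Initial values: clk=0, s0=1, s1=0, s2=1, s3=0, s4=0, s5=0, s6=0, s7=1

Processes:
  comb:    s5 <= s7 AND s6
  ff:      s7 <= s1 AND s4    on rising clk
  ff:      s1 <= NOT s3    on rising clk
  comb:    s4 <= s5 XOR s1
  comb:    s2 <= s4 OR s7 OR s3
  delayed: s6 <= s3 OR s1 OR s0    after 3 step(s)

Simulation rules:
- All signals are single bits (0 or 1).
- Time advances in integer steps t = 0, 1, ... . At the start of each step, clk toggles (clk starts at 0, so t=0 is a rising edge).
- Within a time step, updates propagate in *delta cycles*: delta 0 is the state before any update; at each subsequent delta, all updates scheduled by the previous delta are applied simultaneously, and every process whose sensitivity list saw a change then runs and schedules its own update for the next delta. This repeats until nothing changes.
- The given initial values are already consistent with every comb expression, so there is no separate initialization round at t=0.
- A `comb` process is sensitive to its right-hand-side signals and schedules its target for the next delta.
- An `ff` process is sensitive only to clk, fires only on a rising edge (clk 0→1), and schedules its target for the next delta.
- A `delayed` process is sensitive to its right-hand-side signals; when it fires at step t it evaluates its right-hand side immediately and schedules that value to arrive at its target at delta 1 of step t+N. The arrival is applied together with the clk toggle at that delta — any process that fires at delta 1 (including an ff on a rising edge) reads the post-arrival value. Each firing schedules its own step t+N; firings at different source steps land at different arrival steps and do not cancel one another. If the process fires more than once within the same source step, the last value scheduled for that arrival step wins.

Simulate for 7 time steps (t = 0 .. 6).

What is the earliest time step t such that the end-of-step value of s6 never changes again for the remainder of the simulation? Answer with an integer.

3

t0.Δ0 clk=0 s6=0 s0=1 s5=0 s7=1 s2=1 s3=0 s1=0 s4=0
t0.Δ1 clk=1 s6=0 s0=1 s5=0 s7=1 s2=1 s3=0 s1=0 s4=0
t0.Δ2 clk=1 s6=0 s0=1 s5=0 s7=0 s2=1 s3=0 s1=1 s4=0
t0.Δ3 clk=1 s6=0 s0=1 s5=0 s7=0 s2=0 s3=0 s1=1 s4=1
t0.Δ4 clk=1 s6=0 s0=1 s5=0 s7=0 s2=1 s3=0 s1=1 s4=1
t1.Δ0 clk=1 s6=0 s0=1 s5=0 s7=0 s2=1 s3=0 s1=1 s4=1
t1.Δ1 clk=0 s6=0 s0=1 s5=0 s7=0 s2=1 s3=0 s1=1 s4=1
t2.Δ0 clk=0 s6=0 s0=1 s5=0 s7=0 s2=1 s3=0 s1=1 s4=1
t2.Δ1 clk=1 s6=0 s0=1 s5=0 s7=0 s2=1 s3=0 s1=1 s4=1
t2.Δ2 clk=1 s6=0 s0=1 s5=0 s7=1 s2=1 s3=0 s1=1 s4=1
t3.Δ0 clk=1 s6=0 s0=1 s5=0 s7=1 s2=1 s3=0 s1=1 s4=1
t3.Δ1 clk=0 s6=1 s0=1 s5=0 s7=1 s2=1 s3=0 s1=1 s4=1
t3.Δ2 clk=0 s6=1 s0=1 s5=1 s7=1 s2=1 s3=0 s1=1 s4=1
t3.Δ3 clk=0 s6=1 s0=1 s5=1 s7=1 s2=1 s3=0 s1=1 s4=0
t4.Δ0 clk=0 s6=1 s0=1 s5=1 s7=1 s2=1 s3=0 s1=1 s4=0
t4.Δ1 clk=1 s6=1 s0=1 s5=1 s7=1 s2=1 s3=0 s1=1 s4=0
t4.Δ2 clk=1 s6=1 s0=1 s5=1 s7=0 s2=1 s3=0 s1=1 s4=0
t4.Δ3 clk=1 s6=1 s0=1 s5=0 s7=0 s2=0 s3=0 s1=1 s4=0
t4.Δ4 clk=1 s6=1 s0=1 s5=0 s7=0 s2=0 s3=0 s1=1 s4=1
t4.Δ5 clk=1 s6=1 s0=1 s5=0 s7=0 s2=1 s3=0 s1=1 s4=1
t5.Δ0 clk=1 s6=1 s0=1 s5=0 s7=0 s2=1 s3=0 s1=1 s4=1
t5.Δ1 clk=0 s6=1 s0=1 s5=0 s7=0 s2=1 s3=0 s1=1 s4=1
t6.Δ0 clk=0 s6=1 s0=1 s5=0 s7=0 s2=1 s3=0 s1=1 s4=1
t6.Δ1 clk=1 s6=1 s0=1 s5=0 s7=0 s2=1 s3=0 s1=1 s4=1
t6.Δ2 clk=1 s6=1 s0=1 s5=0 s7=1 s2=1 s3=0 s1=1 s4=1
t6.Δ3 clk=1 s6=1 s0=1 s5=1 s7=1 s2=1 s3=0 s1=1 s4=1
t6.Δ4 clk=1 s6=1 s0=1 s5=1 s7=1 s2=1 s3=0 s1=1 s4=0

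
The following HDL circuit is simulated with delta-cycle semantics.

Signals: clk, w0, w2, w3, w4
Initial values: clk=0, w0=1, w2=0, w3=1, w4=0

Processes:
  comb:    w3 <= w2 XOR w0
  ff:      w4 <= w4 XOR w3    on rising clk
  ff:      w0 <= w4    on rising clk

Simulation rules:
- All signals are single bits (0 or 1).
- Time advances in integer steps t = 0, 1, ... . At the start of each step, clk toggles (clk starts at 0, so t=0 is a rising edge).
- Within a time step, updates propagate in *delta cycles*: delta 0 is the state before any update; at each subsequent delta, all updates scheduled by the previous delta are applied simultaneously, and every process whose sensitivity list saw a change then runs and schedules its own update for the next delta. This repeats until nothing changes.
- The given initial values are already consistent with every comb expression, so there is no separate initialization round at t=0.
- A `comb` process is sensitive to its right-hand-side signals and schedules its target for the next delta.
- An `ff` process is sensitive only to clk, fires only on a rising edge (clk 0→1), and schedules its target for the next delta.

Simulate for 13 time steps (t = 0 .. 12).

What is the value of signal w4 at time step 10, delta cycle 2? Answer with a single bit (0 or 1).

t=0 Δ0: w4=0 clk=0 w3=1 w2=0 w0=1
  Δ1: clk:0→1
  Δ2: w4:0→1, w0:1→0
  Δ3: w3:1→0
  (3Δ to stable)
t=1 Δ0: w4=1 clk=1 w3=0 w2=0 w0=0
  Δ1: clk:1→0
  (1Δ to stable)
t=2 Δ0: w4=1 clk=0 w3=0 w2=0 w0=0
  Δ1: clk:0→1
  Δ2: w0:0→1
  Δ3: w3:0→1
  (3Δ to stable)
t=3 Δ0: w4=1 clk=1 w3=1 w2=0 w0=1
  Δ1: clk:1→0
  (1Δ to stable)
t=4 Δ0: w4=1 clk=0 w3=1 w2=0 w0=1
  Δ1: clk:0→1
  Δ2: w4:1→0
  (2Δ to stable)
t=5 Δ0: w4=0 clk=1 w3=1 w2=0 w0=1
  Δ1: clk:1→0
  (1Δ to stable)
t=6 Δ0: w4=0 clk=0 w3=1 w2=0 w0=1
  Δ1: clk:0→1
  Δ2: w4:0→1, w0:1→0
  Δ3: w3:1→0
  (3Δ to stable)
t=7 Δ0: w4=1 clk=1 w3=0 w2=0 w0=0
  Δ1: clk:1→0
  (1Δ to stable)
t=8 Δ0: w4=1 clk=0 w3=0 w2=0 w0=0
  Δ1: clk:0→1
  Δ2: w0:0→1
  Δ3: w3:0→1
  (3Δ to stable)
t=9 Δ0: w4=1 clk=1 w3=1 w2=0 w0=1
  Δ1: clk:1→0
  (1Δ to stable)
t=10 Δ0: w4=1 clk=0 w3=1 w2=0 w0=1
  Δ1: clk:0→1
  Δ2: w4:1→0
  (2Δ to stable)
t=11 Δ0: w4=0 clk=1 w3=1 w2=0 w0=1
  Δ1: clk:1→0
  (1Δ to stable)
t=12 Δ0: w4=0 clk=0 w3=1 w2=0 w0=1
  Δ1: clk:0→1
  Δ2: w4:0→1, w0:1→0
  Δ3: w3:1→0
  (3Δ to stable)

0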